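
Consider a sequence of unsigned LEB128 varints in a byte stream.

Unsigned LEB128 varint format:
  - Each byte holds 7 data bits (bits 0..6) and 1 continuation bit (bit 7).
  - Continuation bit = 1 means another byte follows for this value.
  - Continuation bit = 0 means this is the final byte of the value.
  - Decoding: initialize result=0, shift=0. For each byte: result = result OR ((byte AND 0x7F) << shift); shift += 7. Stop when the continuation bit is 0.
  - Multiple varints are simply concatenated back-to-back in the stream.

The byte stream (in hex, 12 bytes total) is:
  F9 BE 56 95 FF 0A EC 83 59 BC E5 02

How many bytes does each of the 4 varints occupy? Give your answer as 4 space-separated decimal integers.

  byte[0]=0xF9 cont=1 payload=0x79=121: acc |= 121<<0 -> acc=121 shift=7
  byte[1]=0xBE cont=1 payload=0x3E=62: acc |= 62<<7 -> acc=8057 shift=14
  byte[2]=0x56 cont=0 payload=0x56=86: acc |= 86<<14 -> acc=1417081 shift=21 [end]
Varint 1: bytes[0:3] = F9 BE 56 -> value 1417081 (3 byte(s))
  byte[3]=0x95 cont=1 payload=0x15=21: acc |= 21<<0 -> acc=21 shift=7
  byte[4]=0xFF cont=1 payload=0x7F=127: acc |= 127<<7 -> acc=16277 shift=14
  byte[5]=0x0A cont=0 payload=0x0A=10: acc |= 10<<14 -> acc=180117 shift=21 [end]
Varint 2: bytes[3:6] = 95 FF 0A -> value 180117 (3 byte(s))
  byte[6]=0xEC cont=1 payload=0x6C=108: acc |= 108<<0 -> acc=108 shift=7
  byte[7]=0x83 cont=1 payload=0x03=3: acc |= 3<<7 -> acc=492 shift=14
  byte[8]=0x59 cont=0 payload=0x59=89: acc |= 89<<14 -> acc=1458668 shift=21 [end]
Varint 3: bytes[6:9] = EC 83 59 -> value 1458668 (3 byte(s))
  byte[9]=0xBC cont=1 payload=0x3C=60: acc |= 60<<0 -> acc=60 shift=7
  byte[10]=0xE5 cont=1 payload=0x65=101: acc |= 101<<7 -> acc=12988 shift=14
  byte[11]=0x02 cont=0 payload=0x02=2: acc |= 2<<14 -> acc=45756 shift=21 [end]
Varint 4: bytes[9:12] = BC E5 02 -> value 45756 (3 byte(s))

Answer: 3 3 3 3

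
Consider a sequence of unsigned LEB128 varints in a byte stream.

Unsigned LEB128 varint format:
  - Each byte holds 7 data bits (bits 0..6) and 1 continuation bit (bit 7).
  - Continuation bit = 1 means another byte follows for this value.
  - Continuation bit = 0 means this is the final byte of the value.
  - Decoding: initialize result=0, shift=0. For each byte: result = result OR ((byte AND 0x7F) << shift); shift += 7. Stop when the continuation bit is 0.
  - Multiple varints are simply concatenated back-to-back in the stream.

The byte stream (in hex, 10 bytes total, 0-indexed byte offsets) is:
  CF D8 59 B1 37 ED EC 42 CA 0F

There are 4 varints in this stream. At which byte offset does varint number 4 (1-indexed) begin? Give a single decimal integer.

Answer: 8

Derivation:
  byte[0]=0xCF cont=1 payload=0x4F=79: acc |= 79<<0 -> acc=79 shift=7
  byte[1]=0xD8 cont=1 payload=0x58=88: acc |= 88<<7 -> acc=11343 shift=14
  byte[2]=0x59 cont=0 payload=0x59=89: acc |= 89<<14 -> acc=1469519 shift=21 [end]
Varint 1: bytes[0:3] = CF D8 59 -> value 1469519 (3 byte(s))
  byte[3]=0xB1 cont=1 payload=0x31=49: acc |= 49<<0 -> acc=49 shift=7
  byte[4]=0x37 cont=0 payload=0x37=55: acc |= 55<<7 -> acc=7089 shift=14 [end]
Varint 2: bytes[3:5] = B1 37 -> value 7089 (2 byte(s))
  byte[5]=0xED cont=1 payload=0x6D=109: acc |= 109<<0 -> acc=109 shift=7
  byte[6]=0xEC cont=1 payload=0x6C=108: acc |= 108<<7 -> acc=13933 shift=14
  byte[7]=0x42 cont=0 payload=0x42=66: acc |= 66<<14 -> acc=1095277 shift=21 [end]
Varint 3: bytes[5:8] = ED EC 42 -> value 1095277 (3 byte(s))
  byte[8]=0xCA cont=1 payload=0x4A=74: acc |= 74<<0 -> acc=74 shift=7
  byte[9]=0x0F cont=0 payload=0x0F=15: acc |= 15<<7 -> acc=1994 shift=14 [end]
Varint 4: bytes[8:10] = CA 0F -> value 1994 (2 byte(s))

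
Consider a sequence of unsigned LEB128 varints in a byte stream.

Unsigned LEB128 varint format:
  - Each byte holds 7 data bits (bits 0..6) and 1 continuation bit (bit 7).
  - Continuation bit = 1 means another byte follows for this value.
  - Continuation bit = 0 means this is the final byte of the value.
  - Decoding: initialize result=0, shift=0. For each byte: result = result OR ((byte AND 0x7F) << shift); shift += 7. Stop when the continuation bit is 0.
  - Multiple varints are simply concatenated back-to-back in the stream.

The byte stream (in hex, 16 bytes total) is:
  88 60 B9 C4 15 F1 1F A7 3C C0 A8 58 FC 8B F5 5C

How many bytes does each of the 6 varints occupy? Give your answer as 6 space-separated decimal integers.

  byte[0]=0x88 cont=1 payload=0x08=8: acc |= 8<<0 -> acc=8 shift=7
  byte[1]=0x60 cont=0 payload=0x60=96: acc |= 96<<7 -> acc=12296 shift=14 [end]
Varint 1: bytes[0:2] = 88 60 -> value 12296 (2 byte(s))
  byte[2]=0xB9 cont=1 payload=0x39=57: acc |= 57<<0 -> acc=57 shift=7
  byte[3]=0xC4 cont=1 payload=0x44=68: acc |= 68<<7 -> acc=8761 shift=14
  byte[4]=0x15 cont=0 payload=0x15=21: acc |= 21<<14 -> acc=352825 shift=21 [end]
Varint 2: bytes[2:5] = B9 C4 15 -> value 352825 (3 byte(s))
  byte[5]=0xF1 cont=1 payload=0x71=113: acc |= 113<<0 -> acc=113 shift=7
  byte[6]=0x1F cont=0 payload=0x1F=31: acc |= 31<<7 -> acc=4081 shift=14 [end]
Varint 3: bytes[5:7] = F1 1F -> value 4081 (2 byte(s))
  byte[7]=0xA7 cont=1 payload=0x27=39: acc |= 39<<0 -> acc=39 shift=7
  byte[8]=0x3C cont=0 payload=0x3C=60: acc |= 60<<7 -> acc=7719 shift=14 [end]
Varint 4: bytes[7:9] = A7 3C -> value 7719 (2 byte(s))
  byte[9]=0xC0 cont=1 payload=0x40=64: acc |= 64<<0 -> acc=64 shift=7
  byte[10]=0xA8 cont=1 payload=0x28=40: acc |= 40<<7 -> acc=5184 shift=14
  byte[11]=0x58 cont=0 payload=0x58=88: acc |= 88<<14 -> acc=1446976 shift=21 [end]
Varint 5: bytes[9:12] = C0 A8 58 -> value 1446976 (3 byte(s))
  byte[12]=0xFC cont=1 payload=0x7C=124: acc |= 124<<0 -> acc=124 shift=7
  byte[13]=0x8B cont=1 payload=0x0B=11: acc |= 11<<7 -> acc=1532 shift=14
  byte[14]=0xF5 cont=1 payload=0x75=117: acc |= 117<<14 -> acc=1918460 shift=21
  byte[15]=0x5C cont=0 payload=0x5C=92: acc |= 92<<21 -> acc=194856444 shift=28 [end]
Varint 6: bytes[12:16] = FC 8B F5 5C -> value 194856444 (4 byte(s))

Answer: 2 3 2 2 3 4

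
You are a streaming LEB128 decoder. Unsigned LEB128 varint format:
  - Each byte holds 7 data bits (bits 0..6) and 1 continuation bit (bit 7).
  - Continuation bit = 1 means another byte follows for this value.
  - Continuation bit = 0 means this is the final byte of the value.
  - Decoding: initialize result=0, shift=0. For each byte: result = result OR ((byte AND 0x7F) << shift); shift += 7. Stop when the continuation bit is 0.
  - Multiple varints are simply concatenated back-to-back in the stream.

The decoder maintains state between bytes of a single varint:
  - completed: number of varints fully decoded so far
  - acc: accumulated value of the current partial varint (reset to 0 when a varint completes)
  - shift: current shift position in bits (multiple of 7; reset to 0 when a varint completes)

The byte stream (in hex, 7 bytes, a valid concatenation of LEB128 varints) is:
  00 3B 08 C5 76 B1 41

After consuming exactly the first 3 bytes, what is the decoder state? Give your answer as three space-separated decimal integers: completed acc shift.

Answer: 3 0 0

Derivation:
byte[0]=0x00 cont=0 payload=0x00: varint #1 complete (value=0); reset -> completed=1 acc=0 shift=0
byte[1]=0x3B cont=0 payload=0x3B: varint #2 complete (value=59); reset -> completed=2 acc=0 shift=0
byte[2]=0x08 cont=0 payload=0x08: varint #3 complete (value=8); reset -> completed=3 acc=0 shift=0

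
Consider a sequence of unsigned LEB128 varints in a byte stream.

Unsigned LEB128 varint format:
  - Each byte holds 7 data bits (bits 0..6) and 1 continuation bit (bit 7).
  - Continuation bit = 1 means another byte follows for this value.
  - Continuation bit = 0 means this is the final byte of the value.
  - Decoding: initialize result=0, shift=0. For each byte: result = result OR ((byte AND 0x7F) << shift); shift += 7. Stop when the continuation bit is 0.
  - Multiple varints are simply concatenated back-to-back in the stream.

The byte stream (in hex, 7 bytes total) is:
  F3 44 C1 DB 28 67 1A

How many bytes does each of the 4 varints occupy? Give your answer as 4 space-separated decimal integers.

Answer: 2 3 1 1

Derivation:
  byte[0]=0xF3 cont=1 payload=0x73=115: acc |= 115<<0 -> acc=115 shift=7
  byte[1]=0x44 cont=0 payload=0x44=68: acc |= 68<<7 -> acc=8819 shift=14 [end]
Varint 1: bytes[0:2] = F3 44 -> value 8819 (2 byte(s))
  byte[2]=0xC1 cont=1 payload=0x41=65: acc |= 65<<0 -> acc=65 shift=7
  byte[3]=0xDB cont=1 payload=0x5B=91: acc |= 91<<7 -> acc=11713 shift=14
  byte[4]=0x28 cont=0 payload=0x28=40: acc |= 40<<14 -> acc=667073 shift=21 [end]
Varint 2: bytes[2:5] = C1 DB 28 -> value 667073 (3 byte(s))
  byte[5]=0x67 cont=0 payload=0x67=103: acc |= 103<<0 -> acc=103 shift=7 [end]
Varint 3: bytes[5:6] = 67 -> value 103 (1 byte(s))
  byte[6]=0x1A cont=0 payload=0x1A=26: acc |= 26<<0 -> acc=26 shift=7 [end]
Varint 4: bytes[6:7] = 1A -> value 26 (1 byte(s))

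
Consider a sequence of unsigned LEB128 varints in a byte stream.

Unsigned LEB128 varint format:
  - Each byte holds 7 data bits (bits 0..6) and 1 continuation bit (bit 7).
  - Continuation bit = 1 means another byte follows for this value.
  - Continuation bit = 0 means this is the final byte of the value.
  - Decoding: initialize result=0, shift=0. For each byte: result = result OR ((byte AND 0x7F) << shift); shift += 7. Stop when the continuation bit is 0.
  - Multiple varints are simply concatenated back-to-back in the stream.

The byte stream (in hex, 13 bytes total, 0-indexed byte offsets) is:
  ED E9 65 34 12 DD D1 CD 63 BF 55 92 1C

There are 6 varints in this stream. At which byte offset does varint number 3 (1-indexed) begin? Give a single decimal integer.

  byte[0]=0xED cont=1 payload=0x6D=109: acc |= 109<<0 -> acc=109 shift=7
  byte[1]=0xE9 cont=1 payload=0x69=105: acc |= 105<<7 -> acc=13549 shift=14
  byte[2]=0x65 cont=0 payload=0x65=101: acc |= 101<<14 -> acc=1668333 shift=21 [end]
Varint 1: bytes[0:3] = ED E9 65 -> value 1668333 (3 byte(s))
  byte[3]=0x34 cont=0 payload=0x34=52: acc |= 52<<0 -> acc=52 shift=7 [end]
Varint 2: bytes[3:4] = 34 -> value 52 (1 byte(s))
  byte[4]=0x12 cont=0 payload=0x12=18: acc |= 18<<0 -> acc=18 shift=7 [end]
Varint 3: bytes[4:5] = 12 -> value 18 (1 byte(s))
  byte[5]=0xDD cont=1 payload=0x5D=93: acc |= 93<<0 -> acc=93 shift=7
  byte[6]=0xD1 cont=1 payload=0x51=81: acc |= 81<<7 -> acc=10461 shift=14
  byte[7]=0xCD cont=1 payload=0x4D=77: acc |= 77<<14 -> acc=1272029 shift=21
  byte[8]=0x63 cont=0 payload=0x63=99: acc |= 99<<21 -> acc=208890077 shift=28 [end]
Varint 4: bytes[5:9] = DD D1 CD 63 -> value 208890077 (4 byte(s))
  byte[9]=0xBF cont=1 payload=0x3F=63: acc |= 63<<0 -> acc=63 shift=7
  byte[10]=0x55 cont=0 payload=0x55=85: acc |= 85<<7 -> acc=10943 shift=14 [end]
Varint 5: bytes[9:11] = BF 55 -> value 10943 (2 byte(s))
  byte[11]=0x92 cont=1 payload=0x12=18: acc |= 18<<0 -> acc=18 shift=7
  byte[12]=0x1C cont=0 payload=0x1C=28: acc |= 28<<7 -> acc=3602 shift=14 [end]
Varint 6: bytes[11:13] = 92 1C -> value 3602 (2 byte(s))

Answer: 4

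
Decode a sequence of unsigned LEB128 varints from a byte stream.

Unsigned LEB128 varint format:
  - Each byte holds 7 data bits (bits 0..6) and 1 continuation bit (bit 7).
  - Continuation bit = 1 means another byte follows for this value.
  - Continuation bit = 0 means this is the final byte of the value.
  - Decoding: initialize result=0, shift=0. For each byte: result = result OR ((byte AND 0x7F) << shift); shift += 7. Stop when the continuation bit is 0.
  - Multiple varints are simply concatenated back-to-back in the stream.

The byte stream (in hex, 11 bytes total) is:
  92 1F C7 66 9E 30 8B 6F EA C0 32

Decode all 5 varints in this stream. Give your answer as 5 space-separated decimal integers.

Answer: 3986 13127 6174 14219 827498

Derivation:
  byte[0]=0x92 cont=1 payload=0x12=18: acc |= 18<<0 -> acc=18 shift=7
  byte[1]=0x1F cont=0 payload=0x1F=31: acc |= 31<<7 -> acc=3986 shift=14 [end]
Varint 1: bytes[0:2] = 92 1F -> value 3986 (2 byte(s))
  byte[2]=0xC7 cont=1 payload=0x47=71: acc |= 71<<0 -> acc=71 shift=7
  byte[3]=0x66 cont=0 payload=0x66=102: acc |= 102<<7 -> acc=13127 shift=14 [end]
Varint 2: bytes[2:4] = C7 66 -> value 13127 (2 byte(s))
  byte[4]=0x9E cont=1 payload=0x1E=30: acc |= 30<<0 -> acc=30 shift=7
  byte[5]=0x30 cont=0 payload=0x30=48: acc |= 48<<7 -> acc=6174 shift=14 [end]
Varint 3: bytes[4:6] = 9E 30 -> value 6174 (2 byte(s))
  byte[6]=0x8B cont=1 payload=0x0B=11: acc |= 11<<0 -> acc=11 shift=7
  byte[7]=0x6F cont=0 payload=0x6F=111: acc |= 111<<7 -> acc=14219 shift=14 [end]
Varint 4: bytes[6:8] = 8B 6F -> value 14219 (2 byte(s))
  byte[8]=0xEA cont=1 payload=0x6A=106: acc |= 106<<0 -> acc=106 shift=7
  byte[9]=0xC0 cont=1 payload=0x40=64: acc |= 64<<7 -> acc=8298 shift=14
  byte[10]=0x32 cont=0 payload=0x32=50: acc |= 50<<14 -> acc=827498 shift=21 [end]
Varint 5: bytes[8:11] = EA C0 32 -> value 827498 (3 byte(s))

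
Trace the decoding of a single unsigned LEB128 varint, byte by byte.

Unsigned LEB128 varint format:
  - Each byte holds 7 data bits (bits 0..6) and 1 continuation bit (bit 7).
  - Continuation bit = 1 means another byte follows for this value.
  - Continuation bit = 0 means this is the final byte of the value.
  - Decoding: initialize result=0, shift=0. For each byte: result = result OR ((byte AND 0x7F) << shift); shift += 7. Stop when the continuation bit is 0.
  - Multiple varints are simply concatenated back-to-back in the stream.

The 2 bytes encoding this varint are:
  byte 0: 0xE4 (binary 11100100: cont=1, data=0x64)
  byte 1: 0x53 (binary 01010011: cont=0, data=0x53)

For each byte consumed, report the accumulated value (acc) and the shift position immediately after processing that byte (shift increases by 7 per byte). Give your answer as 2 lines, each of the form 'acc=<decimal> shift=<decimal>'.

Answer: acc=100 shift=7
acc=10724 shift=14

Derivation:
byte 0=0xE4: payload=0x64=100, contrib = 100<<0 = 100; acc -> 100, shift -> 7
byte 1=0x53: payload=0x53=83, contrib = 83<<7 = 10624; acc -> 10724, shift -> 14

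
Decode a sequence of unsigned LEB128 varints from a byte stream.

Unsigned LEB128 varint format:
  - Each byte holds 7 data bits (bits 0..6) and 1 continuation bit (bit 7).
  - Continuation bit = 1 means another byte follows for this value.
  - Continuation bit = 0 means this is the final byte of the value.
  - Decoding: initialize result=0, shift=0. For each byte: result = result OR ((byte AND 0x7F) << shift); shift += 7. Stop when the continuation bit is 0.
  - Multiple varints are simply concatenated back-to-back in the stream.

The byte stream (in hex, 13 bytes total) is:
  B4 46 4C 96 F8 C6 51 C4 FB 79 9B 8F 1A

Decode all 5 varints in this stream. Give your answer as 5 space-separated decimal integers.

Answer: 9012 76 171031574 1998276 427931

Derivation:
  byte[0]=0xB4 cont=1 payload=0x34=52: acc |= 52<<0 -> acc=52 shift=7
  byte[1]=0x46 cont=0 payload=0x46=70: acc |= 70<<7 -> acc=9012 shift=14 [end]
Varint 1: bytes[0:2] = B4 46 -> value 9012 (2 byte(s))
  byte[2]=0x4C cont=0 payload=0x4C=76: acc |= 76<<0 -> acc=76 shift=7 [end]
Varint 2: bytes[2:3] = 4C -> value 76 (1 byte(s))
  byte[3]=0x96 cont=1 payload=0x16=22: acc |= 22<<0 -> acc=22 shift=7
  byte[4]=0xF8 cont=1 payload=0x78=120: acc |= 120<<7 -> acc=15382 shift=14
  byte[5]=0xC6 cont=1 payload=0x46=70: acc |= 70<<14 -> acc=1162262 shift=21
  byte[6]=0x51 cont=0 payload=0x51=81: acc |= 81<<21 -> acc=171031574 shift=28 [end]
Varint 3: bytes[3:7] = 96 F8 C6 51 -> value 171031574 (4 byte(s))
  byte[7]=0xC4 cont=1 payload=0x44=68: acc |= 68<<0 -> acc=68 shift=7
  byte[8]=0xFB cont=1 payload=0x7B=123: acc |= 123<<7 -> acc=15812 shift=14
  byte[9]=0x79 cont=0 payload=0x79=121: acc |= 121<<14 -> acc=1998276 shift=21 [end]
Varint 4: bytes[7:10] = C4 FB 79 -> value 1998276 (3 byte(s))
  byte[10]=0x9B cont=1 payload=0x1B=27: acc |= 27<<0 -> acc=27 shift=7
  byte[11]=0x8F cont=1 payload=0x0F=15: acc |= 15<<7 -> acc=1947 shift=14
  byte[12]=0x1A cont=0 payload=0x1A=26: acc |= 26<<14 -> acc=427931 shift=21 [end]
Varint 5: bytes[10:13] = 9B 8F 1A -> value 427931 (3 byte(s))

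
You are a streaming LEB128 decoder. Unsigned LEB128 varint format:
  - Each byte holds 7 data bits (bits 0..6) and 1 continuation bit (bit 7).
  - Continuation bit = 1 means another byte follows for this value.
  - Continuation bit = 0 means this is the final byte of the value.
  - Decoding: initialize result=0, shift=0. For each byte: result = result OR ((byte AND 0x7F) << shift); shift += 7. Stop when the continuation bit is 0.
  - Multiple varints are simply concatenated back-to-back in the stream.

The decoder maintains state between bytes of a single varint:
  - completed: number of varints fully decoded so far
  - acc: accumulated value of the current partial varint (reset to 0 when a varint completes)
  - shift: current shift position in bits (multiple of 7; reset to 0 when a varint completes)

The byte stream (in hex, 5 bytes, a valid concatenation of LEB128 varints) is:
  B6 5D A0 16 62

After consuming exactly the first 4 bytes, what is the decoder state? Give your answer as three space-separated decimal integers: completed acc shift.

Answer: 2 0 0

Derivation:
byte[0]=0xB6 cont=1 payload=0x36: acc |= 54<<0 -> completed=0 acc=54 shift=7
byte[1]=0x5D cont=0 payload=0x5D: varint #1 complete (value=11958); reset -> completed=1 acc=0 shift=0
byte[2]=0xA0 cont=1 payload=0x20: acc |= 32<<0 -> completed=1 acc=32 shift=7
byte[3]=0x16 cont=0 payload=0x16: varint #2 complete (value=2848); reset -> completed=2 acc=0 shift=0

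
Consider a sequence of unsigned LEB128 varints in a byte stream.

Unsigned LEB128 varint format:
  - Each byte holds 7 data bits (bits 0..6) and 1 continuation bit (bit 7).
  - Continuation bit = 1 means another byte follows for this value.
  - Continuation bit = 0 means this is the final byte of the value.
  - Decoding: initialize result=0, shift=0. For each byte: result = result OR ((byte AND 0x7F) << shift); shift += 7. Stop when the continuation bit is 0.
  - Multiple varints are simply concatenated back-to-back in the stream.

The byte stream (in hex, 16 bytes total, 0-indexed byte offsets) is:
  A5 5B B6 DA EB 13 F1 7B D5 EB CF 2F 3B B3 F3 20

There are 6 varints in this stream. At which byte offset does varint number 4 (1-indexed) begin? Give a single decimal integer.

Answer: 8

Derivation:
  byte[0]=0xA5 cont=1 payload=0x25=37: acc |= 37<<0 -> acc=37 shift=7
  byte[1]=0x5B cont=0 payload=0x5B=91: acc |= 91<<7 -> acc=11685 shift=14 [end]
Varint 1: bytes[0:2] = A5 5B -> value 11685 (2 byte(s))
  byte[2]=0xB6 cont=1 payload=0x36=54: acc |= 54<<0 -> acc=54 shift=7
  byte[3]=0xDA cont=1 payload=0x5A=90: acc |= 90<<7 -> acc=11574 shift=14
  byte[4]=0xEB cont=1 payload=0x6B=107: acc |= 107<<14 -> acc=1764662 shift=21
  byte[5]=0x13 cont=0 payload=0x13=19: acc |= 19<<21 -> acc=41610550 shift=28 [end]
Varint 2: bytes[2:6] = B6 DA EB 13 -> value 41610550 (4 byte(s))
  byte[6]=0xF1 cont=1 payload=0x71=113: acc |= 113<<0 -> acc=113 shift=7
  byte[7]=0x7B cont=0 payload=0x7B=123: acc |= 123<<7 -> acc=15857 shift=14 [end]
Varint 3: bytes[6:8] = F1 7B -> value 15857 (2 byte(s))
  byte[8]=0xD5 cont=1 payload=0x55=85: acc |= 85<<0 -> acc=85 shift=7
  byte[9]=0xEB cont=1 payload=0x6B=107: acc |= 107<<7 -> acc=13781 shift=14
  byte[10]=0xCF cont=1 payload=0x4F=79: acc |= 79<<14 -> acc=1308117 shift=21
  byte[11]=0x2F cont=0 payload=0x2F=47: acc |= 47<<21 -> acc=99874261 shift=28 [end]
Varint 4: bytes[8:12] = D5 EB CF 2F -> value 99874261 (4 byte(s))
  byte[12]=0x3B cont=0 payload=0x3B=59: acc |= 59<<0 -> acc=59 shift=7 [end]
Varint 5: bytes[12:13] = 3B -> value 59 (1 byte(s))
  byte[13]=0xB3 cont=1 payload=0x33=51: acc |= 51<<0 -> acc=51 shift=7
  byte[14]=0xF3 cont=1 payload=0x73=115: acc |= 115<<7 -> acc=14771 shift=14
  byte[15]=0x20 cont=0 payload=0x20=32: acc |= 32<<14 -> acc=539059 shift=21 [end]
Varint 6: bytes[13:16] = B3 F3 20 -> value 539059 (3 byte(s))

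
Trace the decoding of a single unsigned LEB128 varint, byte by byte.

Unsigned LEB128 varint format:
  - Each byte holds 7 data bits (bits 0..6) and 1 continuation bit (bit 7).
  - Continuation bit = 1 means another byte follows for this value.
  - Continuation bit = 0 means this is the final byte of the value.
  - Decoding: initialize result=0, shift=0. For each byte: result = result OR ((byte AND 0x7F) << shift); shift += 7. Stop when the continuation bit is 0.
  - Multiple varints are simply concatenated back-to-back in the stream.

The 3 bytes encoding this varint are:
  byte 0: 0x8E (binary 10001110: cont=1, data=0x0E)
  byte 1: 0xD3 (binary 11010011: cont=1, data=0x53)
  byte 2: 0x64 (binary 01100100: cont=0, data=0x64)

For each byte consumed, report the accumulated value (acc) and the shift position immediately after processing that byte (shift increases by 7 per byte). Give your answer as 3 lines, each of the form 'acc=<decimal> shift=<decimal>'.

byte 0=0x8E: payload=0x0E=14, contrib = 14<<0 = 14; acc -> 14, shift -> 7
byte 1=0xD3: payload=0x53=83, contrib = 83<<7 = 10624; acc -> 10638, shift -> 14
byte 2=0x64: payload=0x64=100, contrib = 100<<14 = 1638400; acc -> 1649038, shift -> 21

Answer: acc=14 shift=7
acc=10638 shift=14
acc=1649038 shift=21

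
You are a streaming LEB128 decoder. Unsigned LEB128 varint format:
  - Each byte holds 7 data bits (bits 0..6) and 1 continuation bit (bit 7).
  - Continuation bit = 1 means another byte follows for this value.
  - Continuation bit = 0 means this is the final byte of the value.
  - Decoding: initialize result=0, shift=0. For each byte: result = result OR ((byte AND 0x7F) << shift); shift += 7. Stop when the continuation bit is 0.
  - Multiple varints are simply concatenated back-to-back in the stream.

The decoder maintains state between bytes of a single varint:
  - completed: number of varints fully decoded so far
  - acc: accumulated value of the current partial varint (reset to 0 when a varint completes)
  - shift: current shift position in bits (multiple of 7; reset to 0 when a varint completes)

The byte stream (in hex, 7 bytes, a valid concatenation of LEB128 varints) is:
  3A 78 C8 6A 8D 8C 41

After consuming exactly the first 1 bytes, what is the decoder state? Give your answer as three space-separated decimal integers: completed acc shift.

byte[0]=0x3A cont=0 payload=0x3A: varint #1 complete (value=58); reset -> completed=1 acc=0 shift=0

Answer: 1 0 0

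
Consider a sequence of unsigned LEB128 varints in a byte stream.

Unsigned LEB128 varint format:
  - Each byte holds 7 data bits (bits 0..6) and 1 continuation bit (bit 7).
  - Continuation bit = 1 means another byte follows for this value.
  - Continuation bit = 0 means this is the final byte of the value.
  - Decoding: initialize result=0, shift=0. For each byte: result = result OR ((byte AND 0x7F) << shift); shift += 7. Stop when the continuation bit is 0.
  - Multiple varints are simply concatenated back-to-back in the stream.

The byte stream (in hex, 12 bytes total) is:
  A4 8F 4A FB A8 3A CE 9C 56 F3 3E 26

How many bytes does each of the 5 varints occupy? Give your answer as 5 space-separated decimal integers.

  byte[0]=0xA4 cont=1 payload=0x24=36: acc |= 36<<0 -> acc=36 shift=7
  byte[1]=0x8F cont=1 payload=0x0F=15: acc |= 15<<7 -> acc=1956 shift=14
  byte[2]=0x4A cont=0 payload=0x4A=74: acc |= 74<<14 -> acc=1214372 shift=21 [end]
Varint 1: bytes[0:3] = A4 8F 4A -> value 1214372 (3 byte(s))
  byte[3]=0xFB cont=1 payload=0x7B=123: acc |= 123<<0 -> acc=123 shift=7
  byte[4]=0xA8 cont=1 payload=0x28=40: acc |= 40<<7 -> acc=5243 shift=14
  byte[5]=0x3A cont=0 payload=0x3A=58: acc |= 58<<14 -> acc=955515 shift=21 [end]
Varint 2: bytes[3:6] = FB A8 3A -> value 955515 (3 byte(s))
  byte[6]=0xCE cont=1 payload=0x4E=78: acc |= 78<<0 -> acc=78 shift=7
  byte[7]=0x9C cont=1 payload=0x1C=28: acc |= 28<<7 -> acc=3662 shift=14
  byte[8]=0x56 cont=0 payload=0x56=86: acc |= 86<<14 -> acc=1412686 shift=21 [end]
Varint 3: bytes[6:9] = CE 9C 56 -> value 1412686 (3 byte(s))
  byte[9]=0xF3 cont=1 payload=0x73=115: acc |= 115<<0 -> acc=115 shift=7
  byte[10]=0x3E cont=0 payload=0x3E=62: acc |= 62<<7 -> acc=8051 shift=14 [end]
Varint 4: bytes[9:11] = F3 3E -> value 8051 (2 byte(s))
  byte[11]=0x26 cont=0 payload=0x26=38: acc |= 38<<0 -> acc=38 shift=7 [end]
Varint 5: bytes[11:12] = 26 -> value 38 (1 byte(s))

Answer: 3 3 3 2 1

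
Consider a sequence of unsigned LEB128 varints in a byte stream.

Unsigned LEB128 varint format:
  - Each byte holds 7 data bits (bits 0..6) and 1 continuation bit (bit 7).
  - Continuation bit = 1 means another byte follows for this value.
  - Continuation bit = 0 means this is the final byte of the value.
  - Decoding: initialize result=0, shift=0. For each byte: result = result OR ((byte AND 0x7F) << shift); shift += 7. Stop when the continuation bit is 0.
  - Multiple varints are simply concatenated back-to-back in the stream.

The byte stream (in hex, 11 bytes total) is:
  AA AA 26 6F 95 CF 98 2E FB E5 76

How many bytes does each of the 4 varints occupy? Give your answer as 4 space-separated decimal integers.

Answer: 3 1 4 3

Derivation:
  byte[0]=0xAA cont=1 payload=0x2A=42: acc |= 42<<0 -> acc=42 shift=7
  byte[1]=0xAA cont=1 payload=0x2A=42: acc |= 42<<7 -> acc=5418 shift=14
  byte[2]=0x26 cont=0 payload=0x26=38: acc |= 38<<14 -> acc=628010 shift=21 [end]
Varint 1: bytes[0:3] = AA AA 26 -> value 628010 (3 byte(s))
  byte[3]=0x6F cont=0 payload=0x6F=111: acc |= 111<<0 -> acc=111 shift=7 [end]
Varint 2: bytes[3:4] = 6F -> value 111 (1 byte(s))
  byte[4]=0x95 cont=1 payload=0x15=21: acc |= 21<<0 -> acc=21 shift=7
  byte[5]=0xCF cont=1 payload=0x4F=79: acc |= 79<<7 -> acc=10133 shift=14
  byte[6]=0x98 cont=1 payload=0x18=24: acc |= 24<<14 -> acc=403349 shift=21
  byte[7]=0x2E cont=0 payload=0x2E=46: acc |= 46<<21 -> acc=96872341 shift=28 [end]
Varint 3: bytes[4:8] = 95 CF 98 2E -> value 96872341 (4 byte(s))
  byte[8]=0xFB cont=1 payload=0x7B=123: acc |= 123<<0 -> acc=123 shift=7
  byte[9]=0xE5 cont=1 payload=0x65=101: acc |= 101<<7 -> acc=13051 shift=14
  byte[10]=0x76 cont=0 payload=0x76=118: acc |= 118<<14 -> acc=1946363 shift=21 [end]
Varint 4: bytes[8:11] = FB E5 76 -> value 1946363 (3 byte(s))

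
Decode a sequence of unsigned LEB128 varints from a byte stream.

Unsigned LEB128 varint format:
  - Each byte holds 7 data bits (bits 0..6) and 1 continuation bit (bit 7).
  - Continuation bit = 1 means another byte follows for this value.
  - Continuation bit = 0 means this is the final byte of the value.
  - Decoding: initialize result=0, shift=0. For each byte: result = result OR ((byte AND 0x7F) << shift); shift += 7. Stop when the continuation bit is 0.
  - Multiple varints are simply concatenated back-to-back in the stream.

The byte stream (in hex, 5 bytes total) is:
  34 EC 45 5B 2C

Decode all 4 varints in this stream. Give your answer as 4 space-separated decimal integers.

  byte[0]=0x34 cont=0 payload=0x34=52: acc |= 52<<0 -> acc=52 shift=7 [end]
Varint 1: bytes[0:1] = 34 -> value 52 (1 byte(s))
  byte[1]=0xEC cont=1 payload=0x6C=108: acc |= 108<<0 -> acc=108 shift=7
  byte[2]=0x45 cont=0 payload=0x45=69: acc |= 69<<7 -> acc=8940 shift=14 [end]
Varint 2: bytes[1:3] = EC 45 -> value 8940 (2 byte(s))
  byte[3]=0x5B cont=0 payload=0x5B=91: acc |= 91<<0 -> acc=91 shift=7 [end]
Varint 3: bytes[3:4] = 5B -> value 91 (1 byte(s))
  byte[4]=0x2C cont=0 payload=0x2C=44: acc |= 44<<0 -> acc=44 shift=7 [end]
Varint 4: bytes[4:5] = 2C -> value 44 (1 byte(s))

Answer: 52 8940 91 44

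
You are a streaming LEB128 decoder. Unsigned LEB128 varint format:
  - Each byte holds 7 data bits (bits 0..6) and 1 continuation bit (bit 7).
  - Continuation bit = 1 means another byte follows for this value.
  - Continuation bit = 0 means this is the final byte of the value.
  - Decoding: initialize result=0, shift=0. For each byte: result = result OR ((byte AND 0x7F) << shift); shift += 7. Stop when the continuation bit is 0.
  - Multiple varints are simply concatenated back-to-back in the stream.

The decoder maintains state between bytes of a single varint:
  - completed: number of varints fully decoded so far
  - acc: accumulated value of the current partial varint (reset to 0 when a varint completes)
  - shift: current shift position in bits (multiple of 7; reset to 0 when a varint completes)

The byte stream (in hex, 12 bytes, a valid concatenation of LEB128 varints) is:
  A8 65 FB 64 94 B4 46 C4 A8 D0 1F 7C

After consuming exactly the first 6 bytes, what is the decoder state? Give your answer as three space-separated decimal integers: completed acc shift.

byte[0]=0xA8 cont=1 payload=0x28: acc |= 40<<0 -> completed=0 acc=40 shift=7
byte[1]=0x65 cont=0 payload=0x65: varint #1 complete (value=12968); reset -> completed=1 acc=0 shift=0
byte[2]=0xFB cont=1 payload=0x7B: acc |= 123<<0 -> completed=1 acc=123 shift=7
byte[3]=0x64 cont=0 payload=0x64: varint #2 complete (value=12923); reset -> completed=2 acc=0 shift=0
byte[4]=0x94 cont=1 payload=0x14: acc |= 20<<0 -> completed=2 acc=20 shift=7
byte[5]=0xB4 cont=1 payload=0x34: acc |= 52<<7 -> completed=2 acc=6676 shift=14

Answer: 2 6676 14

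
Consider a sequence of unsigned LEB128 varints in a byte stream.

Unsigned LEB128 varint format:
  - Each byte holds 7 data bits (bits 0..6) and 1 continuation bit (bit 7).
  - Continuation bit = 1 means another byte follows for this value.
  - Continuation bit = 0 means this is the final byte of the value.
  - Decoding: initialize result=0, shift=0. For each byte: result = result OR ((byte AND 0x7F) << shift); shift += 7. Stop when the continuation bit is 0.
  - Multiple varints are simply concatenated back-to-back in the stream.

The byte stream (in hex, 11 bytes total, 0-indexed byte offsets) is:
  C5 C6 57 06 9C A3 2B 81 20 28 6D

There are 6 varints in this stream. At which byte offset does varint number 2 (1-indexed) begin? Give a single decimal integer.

Answer: 3

Derivation:
  byte[0]=0xC5 cont=1 payload=0x45=69: acc |= 69<<0 -> acc=69 shift=7
  byte[1]=0xC6 cont=1 payload=0x46=70: acc |= 70<<7 -> acc=9029 shift=14
  byte[2]=0x57 cont=0 payload=0x57=87: acc |= 87<<14 -> acc=1434437 shift=21 [end]
Varint 1: bytes[0:3] = C5 C6 57 -> value 1434437 (3 byte(s))
  byte[3]=0x06 cont=0 payload=0x06=6: acc |= 6<<0 -> acc=6 shift=7 [end]
Varint 2: bytes[3:4] = 06 -> value 6 (1 byte(s))
  byte[4]=0x9C cont=1 payload=0x1C=28: acc |= 28<<0 -> acc=28 shift=7
  byte[5]=0xA3 cont=1 payload=0x23=35: acc |= 35<<7 -> acc=4508 shift=14
  byte[6]=0x2B cont=0 payload=0x2B=43: acc |= 43<<14 -> acc=709020 shift=21 [end]
Varint 3: bytes[4:7] = 9C A3 2B -> value 709020 (3 byte(s))
  byte[7]=0x81 cont=1 payload=0x01=1: acc |= 1<<0 -> acc=1 shift=7
  byte[8]=0x20 cont=0 payload=0x20=32: acc |= 32<<7 -> acc=4097 shift=14 [end]
Varint 4: bytes[7:9] = 81 20 -> value 4097 (2 byte(s))
  byte[9]=0x28 cont=0 payload=0x28=40: acc |= 40<<0 -> acc=40 shift=7 [end]
Varint 5: bytes[9:10] = 28 -> value 40 (1 byte(s))
  byte[10]=0x6D cont=0 payload=0x6D=109: acc |= 109<<0 -> acc=109 shift=7 [end]
Varint 6: bytes[10:11] = 6D -> value 109 (1 byte(s))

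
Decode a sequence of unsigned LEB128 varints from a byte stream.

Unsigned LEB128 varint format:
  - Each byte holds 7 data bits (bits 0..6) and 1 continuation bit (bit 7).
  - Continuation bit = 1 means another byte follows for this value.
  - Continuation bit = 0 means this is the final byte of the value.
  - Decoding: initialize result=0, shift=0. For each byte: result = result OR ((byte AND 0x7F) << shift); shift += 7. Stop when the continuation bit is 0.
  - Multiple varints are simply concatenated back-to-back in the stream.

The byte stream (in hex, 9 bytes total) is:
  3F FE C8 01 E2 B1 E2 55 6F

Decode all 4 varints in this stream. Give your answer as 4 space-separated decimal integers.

Answer: 63 25726 179869922 111

Derivation:
  byte[0]=0x3F cont=0 payload=0x3F=63: acc |= 63<<0 -> acc=63 shift=7 [end]
Varint 1: bytes[0:1] = 3F -> value 63 (1 byte(s))
  byte[1]=0xFE cont=1 payload=0x7E=126: acc |= 126<<0 -> acc=126 shift=7
  byte[2]=0xC8 cont=1 payload=0x48=72: acc |= 72<<7 -> acc=9342 shift=14
  byte[3]=0x01 cont=0 payload=0x01=1: acc |= 1<<14 -> acc=25726 shift=21 [end]
Varint 2: bytes[1:4] = FE C8 01 -> value 25726 (3 byte(s))
  byte[4]=0xE2 cont=1 payload=0x62=98: acc |= 98<<0 -> acc=98 shift=7
  byte[5]=0xB1 cont=1 payload=0x31=49: acc |= 49<<7 -> acc=6370 shift=14
  byte[6]=0xE2 cont=1 payload=0x62=98: acc |= 98<<14 -> acc=1612002 shift=21
  byte[7]=0x55 cont=0 payload=0x55=85: acc |= 85<<21 -> acc=179869922 shift=28 [end]
Varint 3: bytes[4:8] = E2 B1 E2 55 -> value 179869922 (4 byte(s))
  byte[8]=0x6F cont=0 payload=0x6F=111: acc |= 111<<0 -> acc=111 shift=7 [end]
Varint 4: bytes[8:9] = 6F -> value 111 (1 byte(s))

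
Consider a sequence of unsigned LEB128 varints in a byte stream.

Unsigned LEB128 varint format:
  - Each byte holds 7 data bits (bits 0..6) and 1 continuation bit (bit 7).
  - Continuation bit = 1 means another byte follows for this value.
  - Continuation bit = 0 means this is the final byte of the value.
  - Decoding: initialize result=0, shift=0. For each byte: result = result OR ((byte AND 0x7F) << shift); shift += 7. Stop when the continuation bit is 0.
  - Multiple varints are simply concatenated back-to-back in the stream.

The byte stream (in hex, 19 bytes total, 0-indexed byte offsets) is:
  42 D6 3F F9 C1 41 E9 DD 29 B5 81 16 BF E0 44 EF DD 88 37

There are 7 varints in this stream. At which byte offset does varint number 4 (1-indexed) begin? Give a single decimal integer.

  byte[0]=0x42 cont=0 payload=0x42=66: acc |= 66<<0 -> acc=66 shift=7 [end]
Varint 1: bytes[0:1] = 42 -> value 66 (1 byte(s))
  byte[1]=0xD6 cont=1 payload=0x56=86: acc |= 86<<0 -> acc=86 shift=7
  byte[2]=0x3F cont=0 payload=0x3F=63: acc |= 63<<7 -> acc=8150 shift=14 [end]
Varint 2: bytes[1:3] = D6 3F -> value 8150 (2 byte(s))
  byte[3]=0xF9 cont=1 payload=0x79=121: acc |= 121<<0 -> acc=121 shift=7
  byte[4]=0xC1 cont=1 payload=0x41=65: acc |= 65<<7 -> acc=8441 shift=14
  byte[5]=0x41 cont=0 payload=0x41=65: acc |= 65<<14 -> acc=1073401 shift=21 [end]
Varint 3: bytes[3:6] = F9 C1 41 -> value 1073401 (3 byte(s))
  byte[6]=0xE9 cont=1 payload=0x69=105: acc |= 105<<0 -> acc=105 shift=7
  byte[7]=0xDD cont=1 payload=0x5D=93: acc |= 93<<7 -> acc=12009 shift=14
  byte[8]=0x29 cont=0 payload=0x29=41: acc |= 41<<14 -> acc=683753 shift=21 [end]
Varint 4: bytes[6:9] = E9 DD 29 -> value 683753 (3 byte(s))
  byte[9]=0xB5 cont=1 payload=0x35=53: acc |= 53<<0 -> acc=53 shift=7
  byte[10]=0x81 cont=1 payload=0x01=1: acc |= 1<<7 -> acc=181 shift=14
  byte[11]=0x16 cont=0 payload=0x16=22: acc |= 22<<14 -> acc=360629 shift=21 [end]
Varint 5: bytes[9:12] = B5 81 16 -> value 360629 (3 byte(s))
  byte[12]=0xBF cont=1 payload=0x3F=63: acc |= 63<<0 -> acc=63 shift=7
  byte[13]=0xE0 cont=1 payload=0x60=96: acc |= 96<<7 -> acc=12351 shift=14
  byte[14]=0x44 cont=0 payload=0x44=68: acc |= 68<<14 -> acc=1126463 shift=21 [end]
Varint 6: bytes[12:15] = BF E0 44 -> value 1126463 (3 byte(s))
  byte[15]=0xEF cont=1 payload=0x6F=111: acc |= 111<<0 -> acc=111 shift=7
  byte[16]=0xDD cont=1 payload=0x5D=93: acc |= 93<<7 -> acc=12015 shift=14
  byte[17]=0x88 cont=1 payload=0x08=8: acc |= 8<<14 -> acc=143087 shift=21
  byte[18]=0x37 cont=0 payload=0x37=55: acc |= 55<<21 -> acc=115486447 shift=28 [end]
Varint 7: bytes[15:19] = EF DD 88 37 -> value 115486447 (4 byte(s))

Answer: 6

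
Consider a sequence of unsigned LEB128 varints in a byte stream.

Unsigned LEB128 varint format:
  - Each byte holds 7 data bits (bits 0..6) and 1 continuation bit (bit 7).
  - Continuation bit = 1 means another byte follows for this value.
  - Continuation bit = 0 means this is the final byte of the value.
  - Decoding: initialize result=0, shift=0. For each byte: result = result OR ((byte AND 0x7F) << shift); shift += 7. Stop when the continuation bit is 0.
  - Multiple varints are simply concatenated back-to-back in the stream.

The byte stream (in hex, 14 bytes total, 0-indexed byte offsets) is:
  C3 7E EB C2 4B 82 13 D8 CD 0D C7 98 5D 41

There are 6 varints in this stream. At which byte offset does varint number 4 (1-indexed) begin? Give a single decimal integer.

  byte[0]=0xC3 cont=1 payload=0x43=67: acc |= 67<<0 -> acc=67 shift=7
  byte[1]=0x7E cont=0 payload=0x7E=126: acc |= 126<<7 -> acc=16195 shift=14 [end]
Varint 1: bytes[0:2] = C3 7E -> value 16195 (2 byte(s))
  byte[2]=0xEB cont=1 payload=0x6B=107: acc |= 107<<0 -> acc=107 shift=7
  byte[3]=0xC2 cont=1 payload=0x42=66: acc |= 66<<7 -> acc=8555 shift=14
  byte[4]=0x4B cont=0 payload=0x4B=75: acc |= 75<<14 -> acc=1237355 shift=21 [end]
Varint 2: bytes[2:5] = EB C2 4B -> value 1237355 (3 byte(s))
  byte[5]=0x82 cont=1 payload=0x02=2: acc |= 2<<0 -> acc=2 shift=7
  byte[6]=0x13 cont=0 payload=0x13=19: acc |= 19<<7 -> acc=2434 shift=14 [end]
Varint 3: bytes[5:7] = 82 13 -> value 2434 (2 byte(s))
  byte[7]=0xD8 cont=1 payload=0x58=88: acc |= 88<<0 -> acc=88 shift=7
  byte[8]=0xCD cont=1 payload=0x4D=77: acc |= 77<<7 -> acc=9944 shift=14
  byte[9]=0x0D cont=0 payload=0x0D=13: acc |= 13<<14 -> acc=222936 shift=21 [end]
Varint 4: bytes[7:10] = D8 CD 0D -> value 222936 (3 byte(s))
  byte[10]=0xC7 cont=1 payload=0x47=71: acc |= 71<<0 -> acc=71 shift=7
  byte[11]=0x98 cont=1 payload=0x18=24: acc |= 24<<7 -> acc=3143 shift=14
  byte[12]=0x5D cont=0 payload=0x5D=93: acc |= 93<<14 -> acc=1526855 shift=21 [end]
Varint 5: bytes[10:13] = C7 98 5D -> value 1526855 (3 byte(s))
  byte[13]=0x41 cont=0 payload=0x41=65: acc |= 65<<0 -> acc=65 shift=7 [end]
Varint 6: bytes[13:14] = 41 -> value 65 (1 byte(s))

Answer: 7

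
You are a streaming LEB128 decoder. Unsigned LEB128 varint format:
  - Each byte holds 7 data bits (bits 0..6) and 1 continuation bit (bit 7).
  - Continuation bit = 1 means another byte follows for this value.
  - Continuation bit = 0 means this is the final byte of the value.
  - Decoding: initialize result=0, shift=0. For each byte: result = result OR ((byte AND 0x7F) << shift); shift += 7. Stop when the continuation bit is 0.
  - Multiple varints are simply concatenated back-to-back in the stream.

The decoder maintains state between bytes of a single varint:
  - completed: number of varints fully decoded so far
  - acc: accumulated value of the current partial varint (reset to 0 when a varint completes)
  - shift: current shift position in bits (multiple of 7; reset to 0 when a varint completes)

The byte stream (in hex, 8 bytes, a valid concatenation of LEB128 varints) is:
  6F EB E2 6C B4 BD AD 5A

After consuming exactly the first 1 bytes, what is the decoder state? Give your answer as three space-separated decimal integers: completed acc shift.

Answer: 1 0 0

Derivation:
byte[0]=0x6F cont=0 payload=0x6F: varint #1 complete (value=111); reset -> completed=1 acc=0 shift=0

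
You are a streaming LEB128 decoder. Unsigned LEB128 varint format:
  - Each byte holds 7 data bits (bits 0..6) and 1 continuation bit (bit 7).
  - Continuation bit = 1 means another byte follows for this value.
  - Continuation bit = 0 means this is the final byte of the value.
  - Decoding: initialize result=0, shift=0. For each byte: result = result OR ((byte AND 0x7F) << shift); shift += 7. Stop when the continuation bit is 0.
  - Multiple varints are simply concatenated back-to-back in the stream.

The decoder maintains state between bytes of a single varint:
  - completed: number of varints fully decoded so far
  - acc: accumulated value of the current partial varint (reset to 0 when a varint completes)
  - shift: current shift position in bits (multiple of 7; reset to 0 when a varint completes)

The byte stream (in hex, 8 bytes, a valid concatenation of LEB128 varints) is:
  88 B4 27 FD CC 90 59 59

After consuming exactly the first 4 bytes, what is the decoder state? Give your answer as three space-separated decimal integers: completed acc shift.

byte[0]=0x88 cont=1 payload=0x08: acc |= 8<<0 -> completed=0 acc=8 shift=7
byte[1]=0xB4 cont=1 payload=0x34: acc |= 52<<7 -> completed=0 acc=6664 shift=14
byte[2]=0x27 cont=0 payload=0x27: varint #1 complete (value=645640); reset -> completed=1 acc=0 shift=0
byte[3]=0xFD cont=1 payload=0x7D: acc |= 125<<0 -> completed=1 acc=125 shift=7

Answer: 1 125 7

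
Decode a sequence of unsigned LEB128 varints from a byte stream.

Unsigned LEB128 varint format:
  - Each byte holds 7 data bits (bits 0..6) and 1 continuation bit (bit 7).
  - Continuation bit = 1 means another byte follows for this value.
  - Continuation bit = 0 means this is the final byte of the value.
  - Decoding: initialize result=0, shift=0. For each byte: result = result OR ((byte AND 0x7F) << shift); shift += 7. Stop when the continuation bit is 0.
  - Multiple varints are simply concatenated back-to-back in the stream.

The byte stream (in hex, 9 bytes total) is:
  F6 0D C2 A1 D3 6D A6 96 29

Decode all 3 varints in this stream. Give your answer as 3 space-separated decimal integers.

  byte[0]=0xF6 cont=1 payload=0x76=118: acc |= 118<<0 -> acc=118 shift=7
  byte[1]=0x0D cont=0 payload=0x0D=13: acc |= 13<<7 -> acc=1782 shift=14 [end]
Varint 1: bytes[0:2] = F6 0D -> value 1782 (2 byte(s))
  byte[2]=0xC2 cont=1 payload=0x42=66: acc |= 66<<0 -> acc=66 shift=7
  byte[3]=0xA1 cont=1 payload=0x21=33: acc |= 33<<7 -> acc=4290 shift=14
  byte[4]=0xD3 cont=1 payload=0x53=83: acc |= 83<<14 -> acc=1364162 shift=21
  byte[5]=0x6D cont=0 payload=0x6D=109: acc |= 109<<21 -> acc=229953730 shift=28 [end]
Varint 2: bytes[2:6] = C2 A1 D3 6D -> value 229953730 (4 byte(s))
  byte[6]=0xA6 cont=1 payload=0x26=38: acc |= 38<<0 -> acc=38 shift=7
  byte[7]=0x96 cont=1 payload=0x16=22: acc |= 22<<7 -> acc=2854 shift=14
  byte[8]=0x29 cont=0 payload=0x29=41: acc |= 41<<14 -> acc=674598 shift=21 [end]
Varint 3: bytes[6:9] = A6 96 29 -> value 674598 (3 byte(s))

Answer: 1782 229953730 674598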